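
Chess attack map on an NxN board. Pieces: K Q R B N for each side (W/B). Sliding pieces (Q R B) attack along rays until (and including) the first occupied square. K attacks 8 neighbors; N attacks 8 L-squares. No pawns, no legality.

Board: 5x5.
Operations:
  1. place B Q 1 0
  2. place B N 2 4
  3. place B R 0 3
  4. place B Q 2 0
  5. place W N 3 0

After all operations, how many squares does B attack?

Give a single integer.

Op 1: place BQ@(1,0)
Op 2: place BN@(2,4)
Op 3: place BR@(0,3)
Op 4: place BQ@(2,0)
Op 5: place WN@(3,0)
Per-piece attacks for B:
  BR@(0,3): attacks (0,4) (0,2) (0,1) (0,0) (1,3) (2,3) (3,3) (4,3)
  BQ@(1,0): attacks (1,1) (1,2) (1,3) (1,4) (2,0) (0,0) (2,1) (3,2) (4,3) (0,1) [ray(1,0) blocked at (2,0)]
  BQ@(2,0): attacks (2,1) (2,2) (2,3) (2,4) (3,0) (1,0) (3,1) (4,2) (1,1) (0,2) [ray(0,1) blocked at (2,4); ray(1,0) blocked at (3,0); ray(-1,0) blocked at (1,0)]
  BN@(2,4): attacks (3,2) (4,3) (1,2) (0,3)
Union (21 distinct): (0,0) (0,1) (0,2) (0,3) (0,4) (1,0) (1,1) (1,2) (1,3) (1,4) (2,0) (2,1) (2,2) (2,3) (2,4) (3,0) (3,1) (3,2) (3,3) (4,2) (4,3)

Answer: 21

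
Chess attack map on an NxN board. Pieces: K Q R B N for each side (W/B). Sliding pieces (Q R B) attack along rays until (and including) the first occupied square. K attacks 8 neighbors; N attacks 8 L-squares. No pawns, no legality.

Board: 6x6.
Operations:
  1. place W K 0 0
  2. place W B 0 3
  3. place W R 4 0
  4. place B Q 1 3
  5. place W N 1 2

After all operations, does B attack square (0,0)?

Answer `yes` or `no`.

Answer: no

Derivation:
Op 1: place WK@(0,0)
Op 2: place WB@(0,3)
Op 3: place WR@(4,0)
Op 4: place BQ@(1,3)
Op 5: place WN@(1,2)
Per-piece attacks for B:
  BQ@(1,3): attacks (1,4) (1,5) (1,2) (2,3) (3,3) (4,3) (5,3) (0,3) (2,4) (3,5) (2,2) (3,1) (4,0) (0,4) (0,2) [ray(0,-1) blocked at (1,2); ray(-1,0) blocked at (0,3); ray(1,-1) blocked at (4,0)]
B attacks (0,0): no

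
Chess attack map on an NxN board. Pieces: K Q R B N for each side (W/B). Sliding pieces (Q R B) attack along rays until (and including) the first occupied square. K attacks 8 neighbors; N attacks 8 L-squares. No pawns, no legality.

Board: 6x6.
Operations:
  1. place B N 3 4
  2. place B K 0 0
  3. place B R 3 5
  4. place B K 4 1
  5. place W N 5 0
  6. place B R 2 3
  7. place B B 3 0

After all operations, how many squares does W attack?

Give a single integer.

Answer: 2

Derivation:
Op 1: place BN@(3,4)
Op 2: place BK@(0,0)
Op 3: place BR@(3,5)
Op 4: place BK@(4,1)
Op 5: place WN@(5,0)
Op 6: place BR@(2,3)
Op 7: place BB@(3,0)
Per-piece attacks for W:
  WN@(5,0): attacks (4,2) (3,1)
Union (2 distinct): (3,1) (4,2)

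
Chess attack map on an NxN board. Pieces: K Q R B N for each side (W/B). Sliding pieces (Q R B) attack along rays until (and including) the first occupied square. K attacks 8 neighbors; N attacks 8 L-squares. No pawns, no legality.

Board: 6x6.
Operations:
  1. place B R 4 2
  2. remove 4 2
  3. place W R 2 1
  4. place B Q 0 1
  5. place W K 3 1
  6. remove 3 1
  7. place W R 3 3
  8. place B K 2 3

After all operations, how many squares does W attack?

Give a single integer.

Answer: 14

Derivation:
Op 1: place BR@(4,2)
Op 2: remove (4,2)
Op 3: place WR@(2,1)
Op 4: place BQ@(0,1)
Op 5: place WK@(3,1)
Op 6: remove (3,1)
Op 7: place WR@(3,3)
Op 8: place BK@(2,3)
Per-piece attacks for W:
  WR@(2,1): attacks (2,2) (2,3) (2,0) (3,1) (4,1) (5,1) (1,1) (0,1) [ray(0,1) blocked at (2,3); ray(-1,0) blocked at (0,1)]
  WR@(3,3): attacks (3,4) (3,5) (3,2) (3,1) (3,0) (4,3) (5,3) (2,3) [ray(-1,0) blocked at (2,3)]
Union (14 distinct): (0,1) (1,1) (2,0) (2,2) (2,3) (3,0) (3,1) (3,2) (3,4) (3,5) (4,1) (4,3) (5,1) (5,3)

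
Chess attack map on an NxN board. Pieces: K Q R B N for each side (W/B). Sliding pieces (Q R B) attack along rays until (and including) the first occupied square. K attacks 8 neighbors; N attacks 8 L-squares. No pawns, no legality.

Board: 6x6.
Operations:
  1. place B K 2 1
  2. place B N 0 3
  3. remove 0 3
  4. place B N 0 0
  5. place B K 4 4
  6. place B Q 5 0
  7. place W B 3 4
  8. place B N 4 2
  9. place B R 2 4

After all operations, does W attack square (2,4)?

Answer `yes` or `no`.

Answer: no

Derivation:
Op 1: place BK@(2,1)
Op 2: place BN@(0,3)
Op 3: remove (0,3)
Op 4: place BN@(0,0)
Op 5: place BK@(4,4)
Op 6: place BQ@(5,0)
Op 7: place WB@(3,4)
Op 8: place BN@(4,2)
Op 9: place BR@(2,4)
Per-piece attacks for W:
  WB@(3,4): attacks (4,5) (4,3) (5,2) (2,5) (2,3) (1,2) (0,1)
W attacks (2,4): no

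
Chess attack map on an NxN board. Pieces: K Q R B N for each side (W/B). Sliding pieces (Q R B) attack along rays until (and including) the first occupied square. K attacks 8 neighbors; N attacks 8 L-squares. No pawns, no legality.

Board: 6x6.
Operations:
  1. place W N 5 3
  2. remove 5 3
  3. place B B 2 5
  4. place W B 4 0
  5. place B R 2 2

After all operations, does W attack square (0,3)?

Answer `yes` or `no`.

Answer: no

Derivation:
Op 1: place WN@(5,3)
Op 2: remove (5,3)
Op 3: place BB@(2,5)
Op 4: place WB@(4,0)
Op 5: place BR@(2,2)
Per-piece attacks for W:
  WB@(4,0): attacks (5,1) (3,1) (2,2) [ray(-1,1) blocked at (2,2)]
W attacks (0,3): no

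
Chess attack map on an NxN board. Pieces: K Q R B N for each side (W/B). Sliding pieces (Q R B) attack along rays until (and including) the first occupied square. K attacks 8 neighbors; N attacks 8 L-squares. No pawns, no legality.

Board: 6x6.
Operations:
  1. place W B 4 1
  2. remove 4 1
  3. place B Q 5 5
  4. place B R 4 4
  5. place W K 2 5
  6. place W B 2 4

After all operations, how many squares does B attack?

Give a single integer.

Op 1: place WB@(4,1)
Op 2: remove (4,1)
Op 3: place BQ@(5,5)
Op 4: place BR@(4,4)
Op 5: place WK@(2,5)
Op 6: place WB@(2,4)
Per-piece attacks for B:
  BR@(4,4): attacks (4,5) (4,3) (4,2) (4,1) (4,0) (5,4) (3,4) (2,4) [ray(-1,0) blocked at (2,4)]
  BQ@(5,5): attacks (5,4) (5,3) (5,2) (5,1) (5,0) (4,5) (3,5) (2,5) (4,4) [ray(-1,0) blocked at (2,5); ray(-1,-1) blocked at (4,4)]
Union (15 distinct): (2,4) (2,5) (3,4) (3,5) (4,0) (4,1) (4,2) (4,3) (4,4) (4,5) (5,0) (5,1) (5,2) (5,3) (5,4)

Answer: 15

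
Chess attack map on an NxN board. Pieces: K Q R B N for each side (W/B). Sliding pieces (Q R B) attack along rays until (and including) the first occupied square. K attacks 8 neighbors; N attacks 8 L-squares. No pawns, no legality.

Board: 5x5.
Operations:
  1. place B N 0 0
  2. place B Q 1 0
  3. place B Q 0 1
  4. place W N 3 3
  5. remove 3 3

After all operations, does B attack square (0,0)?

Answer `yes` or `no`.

Op 1: place BN@(0,0)
Op 2: place BQ@(1,0)
Op 3: place BQ@(0,1)
Op 4: place WN@(3,3)
Op 5: remove (3,3)
Per-piece attacks for B:
  BN@(0,0): attacks (1,2) (2,1)
  BQ@(0,1): attacks (0,2) (0,3) (0,4) (0,0) (1,1) (2,1) (3,1) (4,1) (1,2) (2,3) (3,4) (1,0) [ray(0,-1) blocked at (0,0); ray(1,-1) blocked at (1,0)]
  BQ@(1,0): attacks (1,1) (1,2) (1,3) (1,4) (2,0) (3,0) (4,0) (0,0) (2,1) (3,2) (4,3) (0,1) [ray(-1,0) blocked at (0,0); ray(-1,1) blocked at (0,1)]
B attacks (0,0): yes

Answer: yes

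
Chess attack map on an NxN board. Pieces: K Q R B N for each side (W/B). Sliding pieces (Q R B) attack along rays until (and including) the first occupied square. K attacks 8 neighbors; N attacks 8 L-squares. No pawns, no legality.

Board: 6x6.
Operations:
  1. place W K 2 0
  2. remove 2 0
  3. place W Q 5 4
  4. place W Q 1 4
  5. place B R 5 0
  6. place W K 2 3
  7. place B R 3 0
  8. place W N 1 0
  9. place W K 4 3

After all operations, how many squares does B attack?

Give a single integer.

Answer: 14

Derivation:
Op 1: place WK@(2,0)
Op 2: remove (2,0)
Op 3: place WQ@(5,4)
Op 4: place WQ@(1,4)
Op 5: place BR@(5,0)
Op 6: place WK@(2,3)
Op 7: place BR@(3,0)
Op 8: place WN@(1,0)
Op 9: place WK@(4,3)
Per-piece attacks for B:
  BR@(3,0): attacks (3,1) (3,2) (3,3) (3,4) (3,5) (4,0) (5,0) (2,0) (1,0) [ray(1,0) blocked at (5,0); ray(-1,0) blocked at (1,0)]
  BR@(5,0): attacks (5,1) (5,2) (5,3) (5,4) (4,0) (3,0) [ray(0,1) blocked at (5,4); ray(-1,0) blocked at (3,0)]
Union (14 distinct): (1,0) (2,0) (3,0) (3,1) (3,2) (3,3) (3,4) (3,5) (4,0) (5,0) (5,1) (5,2) (5,3) (5,4)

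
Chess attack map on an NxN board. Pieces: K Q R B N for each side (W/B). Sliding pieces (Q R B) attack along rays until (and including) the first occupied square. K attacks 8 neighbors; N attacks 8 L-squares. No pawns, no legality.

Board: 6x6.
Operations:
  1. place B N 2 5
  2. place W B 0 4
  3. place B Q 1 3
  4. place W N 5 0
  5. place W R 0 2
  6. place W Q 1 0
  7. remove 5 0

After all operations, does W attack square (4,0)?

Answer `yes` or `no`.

Op 1: place BN@(2,5)
Op 2: place WB@(0,4)
Op 3: place BQ@(1,3)
Op 4: place WN@(5,0)
Op 5: place WR@(0,2)
Op 6: place WQ@(1,0)
Op 7: remove (5,0)
Per-piece attacks for W:
  WR@(0,2): attacks (0,3) (0,4) (0,1) (0,0) (1,2) (2,2) (3,2) (4,2) (5,2) [ray(0,1) blocked at (0,4)]
  WB@(0,4): attacks (1,5) (1,3) [ray(1,-1) blocked at (1,3)]
  WQ@(1,0): attacks (1,1) (1,2) (1,3) (2,0) (3,0) (4,0) (5,0) (0,0) (2,1) (3,2) (4,3) (5,4) (0,1) [ray(0,1) blocked at (1,3)]
W attacks (4,0): yes

Answer: yes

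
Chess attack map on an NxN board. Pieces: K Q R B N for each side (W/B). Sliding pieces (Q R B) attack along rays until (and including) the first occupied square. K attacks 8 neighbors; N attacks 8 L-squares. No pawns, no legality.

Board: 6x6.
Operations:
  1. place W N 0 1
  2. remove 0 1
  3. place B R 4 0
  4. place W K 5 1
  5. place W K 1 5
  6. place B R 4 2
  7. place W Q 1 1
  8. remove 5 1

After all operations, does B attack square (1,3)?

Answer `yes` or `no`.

Answer: no

Derivation:
Op 1: place WN@(0,1)
Op 2: remove (0,1)
Op 3: place BR@(4,0)
Op 4: place WK@(5,1)
Op 5: place WK@(1,5)
Op 6: place BR@(4,2)
Op 7: place WQ@(1,1)
Op 8: remove (5,1)
Per-piece attacks for B:
  BR@(4,0): attacks (4,1) (4,2) (5,0) (3,0) (2,0) (1,0) (0,0) [ray(0,1) blocked at (4,2)]
  BR@(4,2): attacks (4,3) (4,4) (4,5) (4,1) (4,0) (5,2) (3,2) (2,2) (1,2) (0,2) [ray(0,-1) blocked at (4,0)]
B attacks (1,3): no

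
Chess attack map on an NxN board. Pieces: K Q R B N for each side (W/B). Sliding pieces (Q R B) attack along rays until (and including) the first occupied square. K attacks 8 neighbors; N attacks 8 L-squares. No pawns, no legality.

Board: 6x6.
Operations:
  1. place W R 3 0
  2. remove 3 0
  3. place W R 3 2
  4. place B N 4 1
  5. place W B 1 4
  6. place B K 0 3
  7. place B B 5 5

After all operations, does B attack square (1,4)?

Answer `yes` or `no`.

Answer: yes

Derivation:
Op 1: place WR@(3,0)
Op 2: remove (3,0)
Op 3: place WR@(3,2)
Op 4: place BN@(4,1)
Op 5: place WB@(1,4)
Op 6: place BK@(0,3)
Op 7: place BB@(5,5)
Per-piece attacks for B:
  BK@(0,3): attacks (0,4) (0,2) (1,3) (1,4) (1,2)
  BN@(4,1): attacks (5,3) (3,3) (2,2) (2,0)
  BB@(5,5): attacks (4,4) (3,3) (2,2) (1,1) (0,0)
B attacks (1,4): yes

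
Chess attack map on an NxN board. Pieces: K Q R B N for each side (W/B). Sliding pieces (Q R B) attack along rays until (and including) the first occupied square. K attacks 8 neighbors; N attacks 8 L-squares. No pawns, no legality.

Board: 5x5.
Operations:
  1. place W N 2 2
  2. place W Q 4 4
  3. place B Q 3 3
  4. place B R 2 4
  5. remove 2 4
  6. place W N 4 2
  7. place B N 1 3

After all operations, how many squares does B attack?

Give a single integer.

Op 1: place WN@(2,2)
Op 2: place WQ@(4,4)
Op 3: place BQ@(3,3)
Op 4: place BR@(2,4)
Op 5: remove (2,4)
Op 6: place WN@(4,2)
Op 7: place BN@(1,3)
Per-piece attacks for B:
  BN@(1,3): attacks (3,4) (2,1) (3,2) (0,1)
  BQ@(3,3): attacks (3,4) (3,2) (3,1) (3,0) (4,3) (2,3) (1,3) (4,4) (4,2) (2,4) (2,2) [ray(-1,0) blocked at (1,3); ray(1,1) blocked at (4,4); ray(1,-1) blocked at (4,2); ray(-1,-1) blocked at (2,2)]
Union (13 distinct): (0,1) (1,3) (2,1) (2,2) (2,3) (2,4) (3,0) (3,1) (3,2) (3,4) (4,2) (4,3) (4,4)

Answer: 13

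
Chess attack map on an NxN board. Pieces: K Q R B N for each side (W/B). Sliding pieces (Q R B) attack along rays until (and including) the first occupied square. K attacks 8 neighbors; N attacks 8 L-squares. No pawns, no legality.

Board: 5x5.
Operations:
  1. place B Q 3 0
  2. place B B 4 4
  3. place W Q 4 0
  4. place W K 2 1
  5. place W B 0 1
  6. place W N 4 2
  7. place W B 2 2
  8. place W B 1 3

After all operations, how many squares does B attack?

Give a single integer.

Answer: 11

Derivation:
Op 1: place BQ@(3,0)
Op 2: place BB@(4,4)
Op 3: place WQ@(4,0)
Op 4: place WK@(2,1)
Op 5: place WB@(0,1)
Op 6: place WN@(4,2)
Op 7: place WB@(2,2)
Op 8: place WB@(1,3)
Per-piece attacks for B:
  BQ@(3,0): attacks (3,1) (3,2) (3,3) (3,4) (4,0) (2,0) (1,0) (0,0) (4,1) (2,1) [ray(1,0) blocked at (4,0); ray(-1,1) blocked at (2,1)]
  BB@(4,4): attacks (3,3) (2,2) [ray(-1,-1) blocked at (2,2)]
Union (11 distinct): (0,0) (1,0) (2,0) (2,1) (2,2) (3,1) (3,2) (3,3) (3,4) (4,0) (4,1)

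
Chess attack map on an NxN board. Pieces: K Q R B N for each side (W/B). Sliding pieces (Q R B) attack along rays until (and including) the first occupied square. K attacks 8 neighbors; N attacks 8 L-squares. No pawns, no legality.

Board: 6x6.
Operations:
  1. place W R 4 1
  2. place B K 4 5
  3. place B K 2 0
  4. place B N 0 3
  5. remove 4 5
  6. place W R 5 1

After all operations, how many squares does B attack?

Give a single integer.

Op 1: place WR@(4,1)
Op 2: place BK@(4,5)
Op 3: place BK@(2,0)
Op 4: place BN@(0,3)
Op 5: remove (4,5)
Op 6: place WR@(5,1)
Per-piece attacks for B:
  BN@(0,3): attacks (1,5) (2,4) (1,1) (2,2)
  BK@(2,0): attacks (2,1) (3,0) (1,0) (3,1) (1,1)
Union (8 distinct): (1,0) (1,1) (1,5) (2,1) (2,2) (2,4) (3,0) (3,1)

Answer: 8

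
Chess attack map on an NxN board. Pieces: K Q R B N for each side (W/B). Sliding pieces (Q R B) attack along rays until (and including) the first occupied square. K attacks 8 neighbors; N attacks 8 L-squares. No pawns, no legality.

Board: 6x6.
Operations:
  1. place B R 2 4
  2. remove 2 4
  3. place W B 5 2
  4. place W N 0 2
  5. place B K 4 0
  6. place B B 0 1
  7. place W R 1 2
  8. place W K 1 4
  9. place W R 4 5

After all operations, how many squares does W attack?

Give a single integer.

Op 1: place BR@(2,4)
Op 2: remove (2,4)
Op 3: place WB@(5,2)
Op 4: place WN@(0,2)
Op 5: place BK@(4,0)
Op 6: place BB@(0,1)
Op 7: place WR@(1,2)
Op 8: place WK@(1,4)
Op 9: place WR@(4,5)
Per-piece attacks for W:
  WN@(0,2): attacks (1,4) (2,3) (1,0) (2,1)
  WR@(1,2): attacks (1,3) (1,4) (1,1) (1,0) (2,2) (3,2) (4,2) (5,2) (0,2) [ray(0,1) blocked at (1,4); ray(1,0) blocked at (5,2); ray(-1,0) blocked at (0,2)]
  WK@(1,4): attacks (1,5) (1,3) (2,4) (0,4) (2,5) (2,3) (0,5) (0,3)
  WR@(4,5): attacks (4,4) (4,3) (4,2) (4,1) (4,0) (5,5) (3,5) (2,5) (1,5) (0,5) [ray(0,-1) blocked at (4,0)]
  WB@(5,2): attacks (4,3) (3,4) (2,5) (4,1) (3,0)
Union (25 distinct): (0,2) (0,3) (0,4) (0,5) (1,0) (1,1) (1,3) (1,4) (1,5) (2,1) (2,2) (2,3) (2,4) (2,5) (3,0) (3,2) (3,4) (3,5) (4,0) (4,1) (4,2) (4,3) (4,4) (5,2) (5,5)

Answer: 25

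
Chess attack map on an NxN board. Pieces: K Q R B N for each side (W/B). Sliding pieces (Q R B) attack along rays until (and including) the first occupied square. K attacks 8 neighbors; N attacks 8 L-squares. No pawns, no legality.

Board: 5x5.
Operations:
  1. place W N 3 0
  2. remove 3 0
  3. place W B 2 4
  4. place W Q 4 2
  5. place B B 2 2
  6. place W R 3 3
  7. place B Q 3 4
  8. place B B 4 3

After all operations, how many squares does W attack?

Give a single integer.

Op 1: place WN@(3,0)
Op 2: remove (3,0)
Op 3: place WB@(2,4)
Op 4: place WQ@(4,2)
Op 5: place BB@(2,2)
Op 6: place WR@(3,3)
Op 7: place BQ@(3,4)
Op 8: place BB@(4,3)
Per-piece attacks for W:
  WB@(2,4): attacks (3,3) (1,3) (0,2) [ray(1,-1) blocked at (3,3)]
  WR@(3,3): attacks (3,4) (3,2) (3,1) (3,0) (4,3) (2,3) (1,3) (0,3) [ray(0,1) blocked at (3,4); ray(1,0) blocked at (4,3)]
  WQ@(4,2): attacks (4,3) (4,1) (4,0) (3,2) (2,2) (3,3) (3,1) (2,0) [ray(0,1) blocked at (4,3); ray(-1,0) blocked at (2,2); ray(-1,1) blocked at (3,3)]
Union (14 distinct): (0,2) (0,3) (1,3) (2,0) (2,2) (2,3) (3,0) (3,1) (3,2) (3,3) (3,4) (4,0) (4,1) (4,3)

Answer: 14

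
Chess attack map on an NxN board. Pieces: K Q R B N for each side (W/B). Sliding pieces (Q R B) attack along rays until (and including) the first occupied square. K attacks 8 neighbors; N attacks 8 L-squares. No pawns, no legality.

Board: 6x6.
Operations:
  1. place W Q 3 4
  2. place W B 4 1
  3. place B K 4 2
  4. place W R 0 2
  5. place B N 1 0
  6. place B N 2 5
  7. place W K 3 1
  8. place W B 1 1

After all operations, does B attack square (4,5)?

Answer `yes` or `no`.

Answer: no

Derivation:
Op 1: place WQ@(3,4)
Op 2: place WB@(4,1)
Op 3: place BK@(4,2)
Op 4: place WR@(0,2)
Op 5: place BN@(1,0)
Op 6: place BN@(2,5)
Op 7: place WK@(3,1)
Op 8: place WB@(1,1)
Per-piece attacks for B:
  BN@(1,0): attacks (2,2) (3,1) (0,2)
  BN@(2,5): attacks (3,3) (4,4) (1,3) (0,4)
  BK@(4,2): attacks (4,3) (4,1) (5,2) (3,2) (5,3) (5,1) (3,3) (3,1)
B attacks (4,5): no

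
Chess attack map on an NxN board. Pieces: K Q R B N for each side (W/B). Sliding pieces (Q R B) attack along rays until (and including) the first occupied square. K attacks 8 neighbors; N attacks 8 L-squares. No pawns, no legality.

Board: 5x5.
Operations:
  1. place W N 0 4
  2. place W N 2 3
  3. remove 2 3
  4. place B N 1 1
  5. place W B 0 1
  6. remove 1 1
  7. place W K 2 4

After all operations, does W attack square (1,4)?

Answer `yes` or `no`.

Answer: yes

Derivation:
Op 1: place WN@(0,4)
Op 2: place WN@(2,3)
Op 3: remove (2,3)
Op 4: place BN@(1,1)
Op 5: place WB@(0,1)
Op 6: remove (1,1)
Op 7: place WK@(2,4)
Per-piece attacks for W:
  WB@(0,1): attacks (1,2) (2,3) (3,4) (1,0)
  WN@(0,4): attacks (1,2) (2,3)
  WK@(2,4): attacks (2,3) (3,4) (1,4) (3,3) (1,3)
W attacks (1,4): yes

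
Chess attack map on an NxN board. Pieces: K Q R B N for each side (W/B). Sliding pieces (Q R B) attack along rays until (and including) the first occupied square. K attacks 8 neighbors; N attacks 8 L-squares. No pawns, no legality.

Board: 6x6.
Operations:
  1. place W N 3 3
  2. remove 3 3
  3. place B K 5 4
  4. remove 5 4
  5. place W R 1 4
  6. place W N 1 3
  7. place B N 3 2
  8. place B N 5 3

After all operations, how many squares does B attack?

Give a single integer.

Op 1: place WN@(3,3)
Op 2: remove (3,3)
Op 3: place BK@(5,4)
Op 4: remove (5,4)
Op 5: place WR@(1,4)
Op 6: place WN@(1,3)
Op 7: place BN@(3,2)
Op 8: place BN@(5,3)
Per-piece attacks for B:
  BN@(3,2): attacks (4,4) (5,3) (2,4) (1,3) (4,0) (5,1) (2,0) (1,1)
  BN@(5,3): attacks (4,5) (3,4) (4,1) (3,2)
Union (12 distinct): (1,1) (1,3) (2,0) (2,4) (3,2) (3,4) (4,0) (4,1) (4,4) (4,5) (5,1) (5,3)

Answer: 12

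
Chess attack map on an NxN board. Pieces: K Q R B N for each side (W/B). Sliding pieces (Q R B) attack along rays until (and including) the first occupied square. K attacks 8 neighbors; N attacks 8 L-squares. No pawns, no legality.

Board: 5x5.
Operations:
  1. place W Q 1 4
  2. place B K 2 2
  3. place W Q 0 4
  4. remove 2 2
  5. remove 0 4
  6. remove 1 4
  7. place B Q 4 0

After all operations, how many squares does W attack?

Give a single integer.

Answer: 0

Derivation:
Op 1: place WQ@(1,4)
Op 2: place BK@(2,2)
Op 3: place WQ@(0,4)
Op 4: remove (2,2)
Op 5: remove (0,4)
Op 6: remove (1,4)
Op 7: place BQ@(4,0)
Per-piece attacks for W:
Union (0 distinct): (none)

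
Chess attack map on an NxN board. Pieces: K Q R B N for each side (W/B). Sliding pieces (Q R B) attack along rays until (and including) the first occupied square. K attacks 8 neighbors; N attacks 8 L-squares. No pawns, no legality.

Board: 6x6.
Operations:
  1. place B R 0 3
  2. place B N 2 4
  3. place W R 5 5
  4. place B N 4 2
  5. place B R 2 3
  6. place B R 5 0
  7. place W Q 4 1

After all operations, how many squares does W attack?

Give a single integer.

Answer: 19

Derivation:
Op 1: place BR@(0,3)
Op 2: place BN@(2,4)
Op 3: place WR@(5,5)
Op 4: place BN@(4,2)
Op 5: place BR@(2,3)
Op 6: place BR@(5,0)
Op 7: place WQ@(4,1)
Per-piece attacks for W:
  WQ@(4,1): attacks (4,2) (4,0) (5,1) (3,1) (2,1) (1,1) (0,1) (5,2) (5,0) (3,2) (2,3) (3,0) [ray(0,1) blocked at (4,2); ray(1,-1) blocked at (5,0); ray(-1,1) blocked at (2,3)]
  WR@(5,5): attacks (5,4) (5,3) (5,2) (5,1) (5,0) (4,5) (3,5) (2,5) (1,5) (0,5) [ray(0,-1) blocked at (5,0)]
Union (19 distinct): (0,1) (0,5) (1,1) (1,5) (2,1) (2,3) (2,5) (3,0) (3,1) (3,2) (3,5) (4,0) (4,2) (4,5) (5,0) (5,1) (5,2) (5,3) (5,4)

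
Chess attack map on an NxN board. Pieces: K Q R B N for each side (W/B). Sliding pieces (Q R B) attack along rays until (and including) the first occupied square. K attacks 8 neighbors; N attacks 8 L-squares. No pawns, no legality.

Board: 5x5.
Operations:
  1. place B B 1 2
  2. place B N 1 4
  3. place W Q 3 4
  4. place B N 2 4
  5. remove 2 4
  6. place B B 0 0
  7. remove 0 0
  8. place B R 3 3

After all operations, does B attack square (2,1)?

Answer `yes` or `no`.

Op 1: place BB@(1,2)
Op 2: place BN@(1,4)
Op 3: place WQ@(3,4)
Op 4: place BN@(2,4)
Op 5: remove (2,4)
Op 6: place BB@(0,0)
Op 7: remove (0,0)
Op 8: place BR@(3,3)
Per-piece attacks for B:
  BB@(1,2): attacks (2,3) (3,4) (2,1) (3,0) (0,3) (0,1) [ray(1,1) blocked at (3,4)]
  BN@(1,4): attacks (2,2) (3,3) (0,2)
  BR@(3,3): attacks (3,4) (3,2) (3,1) (3,0) (4,3) (2,3) (1,3) (0,3) [ray(0,1) blocked at (3,4)]
B attacks (2,1): yes

Answer: yes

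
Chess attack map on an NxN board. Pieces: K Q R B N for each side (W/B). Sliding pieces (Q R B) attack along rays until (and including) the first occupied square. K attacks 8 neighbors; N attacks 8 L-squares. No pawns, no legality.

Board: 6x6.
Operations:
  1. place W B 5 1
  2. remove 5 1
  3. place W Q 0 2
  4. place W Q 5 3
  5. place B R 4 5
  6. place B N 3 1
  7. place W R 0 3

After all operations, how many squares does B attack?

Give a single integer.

Answer: 15

Derivation:
Op 1: place WB@(5,1)
Op 2: remove (5,1)
Op 3: place WQ@(0,2)
Op 4: place WQ@(5,3)
Op 5: place BR@(4,5)
Op 6: place BN@(3,1)
Op 7: place WR@(0,3)
Per-piece attacks for B:
  BN@(3,1): attacks (4,3) (5,2) (2,3) (1,2) (5,0) (1,0)
  BR@(4,5): attacks (4,4) (4,3) (4,2) (4,1) (4,0) (5,5) (3,5) (2,5) (1,5) (0,5)
Union (15 distinct): (0,5) (1,0) (1,2) (1,5) (2,3) (2,5) (3,5) (4,0) (4,1) (4,2) (4,3) (4,4) (5,0) (5,2) (5,5)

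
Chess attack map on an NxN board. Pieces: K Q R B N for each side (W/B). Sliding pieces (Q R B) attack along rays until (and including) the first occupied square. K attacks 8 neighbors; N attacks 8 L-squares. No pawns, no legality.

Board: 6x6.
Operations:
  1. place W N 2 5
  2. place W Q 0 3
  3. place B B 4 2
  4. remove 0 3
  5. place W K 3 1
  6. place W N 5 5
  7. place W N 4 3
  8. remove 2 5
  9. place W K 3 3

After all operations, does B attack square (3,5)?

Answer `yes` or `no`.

Answer: no

Derivation:
Op 1: place WN@(2,5)
Op 2: place WQ@(0,3)
Op 3: place BB@(4,2)
Op 4: remove (0,3)
Op 5: place WK@(3,1)
Op 6: place WN@(5,5)
Op 7: place WN@(4,3)
Op 8: remove (2,5)
Op 9: place WK@(3,3)
Per-piece attacks for B:
  BB@(4,2): attacks (5,3) (5,1) (3,3) (3,1) [ray(-1,1) blocked at (3,3); ray(-1,-1) blocked at (3,1)]
B attacks (3,5): no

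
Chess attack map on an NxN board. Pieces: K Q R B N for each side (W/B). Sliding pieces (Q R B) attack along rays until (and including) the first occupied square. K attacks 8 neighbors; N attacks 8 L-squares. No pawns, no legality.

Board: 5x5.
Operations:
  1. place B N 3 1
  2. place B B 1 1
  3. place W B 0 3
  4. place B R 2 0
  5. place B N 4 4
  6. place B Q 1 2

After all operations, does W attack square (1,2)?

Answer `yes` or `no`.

Op 1: place BN@(3,1)
Op 2: place BB@(1,1)
Op 3: place WB@(0,3)
Op 4: place BR@(2,0)
Op 5: place BN@(4,4)
Op 6: place BQ@(1,2)
Per-piece attacks for W:
  WB@(0,3): attacks (1,4) (1,2) [ray(1,-1) blocked at (1,2)]
W attacks (1,2): yes

Answer: yes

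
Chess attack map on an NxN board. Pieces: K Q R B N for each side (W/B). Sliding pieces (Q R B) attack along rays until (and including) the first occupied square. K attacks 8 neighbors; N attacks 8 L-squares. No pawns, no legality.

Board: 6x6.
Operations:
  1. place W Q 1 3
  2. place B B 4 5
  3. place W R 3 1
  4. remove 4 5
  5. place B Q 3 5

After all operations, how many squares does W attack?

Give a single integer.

Op 1: place WQ@(1,3)
Op 2: place BB@(4,5)
Op 3: place WR@(3,1)
Op 4: remove (4,5)
Op 5: place BQ@(3,5)
Per-piece attacks for W:
  WQ@(1,3): attacks (1,4) (1,5) (1,2) (1,1) (1,0) (2,3) (3,3) (4,3) (5,3) (0,3) (2,4) (3,5) (2,2) (3,1) (0,4) (0,2) [ray(1,1) blocked at (3,5); ray(1,-1) blocked at (3,1)]
  WR@(3,1): attacks (3,2) (3,3) (3,4) (3,5) (3,0) (4,1) (5,1) (2,1) (1,1) (0,1) [ray(0,1) blocked at (3,5)]
Union (23 distinct): (0,1) (0,2) (0,3) (0,4) (1,0) (1,1) (1,2) (1,4) (1,5) (2,1) (2,2) (2,3) (2,4) (3,0) (3,1) (3,2) (3,3) (3,4) (3,5) (4,1) (4,3) (5,1) (5,3)

Answer: 23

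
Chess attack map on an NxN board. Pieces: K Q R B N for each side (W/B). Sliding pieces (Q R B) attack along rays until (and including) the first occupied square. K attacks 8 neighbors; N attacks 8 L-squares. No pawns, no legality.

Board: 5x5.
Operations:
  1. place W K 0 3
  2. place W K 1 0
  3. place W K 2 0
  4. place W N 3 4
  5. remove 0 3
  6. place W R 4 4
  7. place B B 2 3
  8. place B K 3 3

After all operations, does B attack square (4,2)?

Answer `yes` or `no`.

Answer: yes

Derivation:
Op 1: place WK@(0,3)
Op 2: place WK@(1,0)
Op 3: place WK@(2,0)
Op 4: place WN@(3,4)
Op 5: remove (0,3)
Op 6: place WR@(4,4)
Op 7: place BB@(2,3)
Op 8: place BK@(3,3)
Per-piece attacks for B:
  BB@(2,3): attacks (3,4) (3,2) (4,1) (1,4) (1,2) (0,1) [ray(1,1) blocked at (3,4)]
  BK@(3,3): attacks (3,4) (3,2) (4,3) (2,3) (4,4) (4,2) (2,4) (2,2)
B attacks (4,2): yes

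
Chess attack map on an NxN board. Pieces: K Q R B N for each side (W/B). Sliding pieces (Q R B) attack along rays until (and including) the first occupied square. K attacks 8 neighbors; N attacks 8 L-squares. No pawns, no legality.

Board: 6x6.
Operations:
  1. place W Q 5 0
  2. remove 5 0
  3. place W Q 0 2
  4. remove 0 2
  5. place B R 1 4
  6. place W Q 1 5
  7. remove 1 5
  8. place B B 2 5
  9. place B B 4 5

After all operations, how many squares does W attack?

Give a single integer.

Answer: 0

Derivation:
Op 1: place WQ@(5,0)
Op 2: remove (5,0)
Op 3: place WQ@(0,2)
Op 4: remove (0,2)
Op 5: place BR@(1,4)
Op 6: place WQ@(1,5)
Op 7: remove (1,5)
Op 8: place BB@(2,5)
Op 9: place BB@(4,5)
Per-piece attacks for W:
Union (0 distinct): (none)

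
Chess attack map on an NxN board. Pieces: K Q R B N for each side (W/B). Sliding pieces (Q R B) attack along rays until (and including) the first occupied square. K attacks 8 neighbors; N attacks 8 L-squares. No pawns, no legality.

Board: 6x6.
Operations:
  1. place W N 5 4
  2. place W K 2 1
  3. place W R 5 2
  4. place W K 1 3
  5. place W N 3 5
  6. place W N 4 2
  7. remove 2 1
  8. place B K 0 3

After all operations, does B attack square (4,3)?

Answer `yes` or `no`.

Answer: no

Derivation:
Op 1: place WN@(5,4)
Op 2: place WK@(2,1)
Op 3: place WR@(5,2)
Op 4: place WK@(1,3)
Op 5: place WN@(3,5)
Op 6: place WN@(4,2)
Op 7: remove (2,1)
Op 8: place BK@(0,3)
Per-piece attacks for B:
  BK@(0,3): attacks (0,4) (0,2) (1,3) (1,4) (1,2)
B attacks (4,3): no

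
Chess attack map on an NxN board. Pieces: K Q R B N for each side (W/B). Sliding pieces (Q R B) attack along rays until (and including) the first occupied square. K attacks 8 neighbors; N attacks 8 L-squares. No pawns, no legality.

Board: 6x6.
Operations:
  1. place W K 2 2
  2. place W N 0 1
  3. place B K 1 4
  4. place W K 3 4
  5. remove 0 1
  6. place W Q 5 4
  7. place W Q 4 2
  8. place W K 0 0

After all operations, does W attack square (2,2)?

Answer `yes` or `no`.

Op 1: place WK@(2,2)
Op 2: place WN@(0,1)
Op 3: place BK@(1,4)
Op 4: place WK@(3,4)
Op 5: remove (0,1)
Op 6: place WQ@(5,4)
Op 7: place WQ@(4,2)
Op 8: place WK@(0,0)
Per-piece attacks for W:
  WK@(0,0): attacks (0,1) (1,0) (1,1)
  WK@(2,2): attacks (2,3) (2,1) (3,2) (1,2) (3,3) (3,1) (1,3) (1,1)
  WK@(3,4): attacks (3,5) (3,3) (4,4) (2,4) (4,5) (4,3) (2,5) (2,3)
  WQ@(4,2): attacks (4,3) (4,4) (4,5) (4,1) (4,0) (5,2) (3,2) (2,2) (5,3) (5,1) (3,3) (2,4) (1,5) (3,1) (2,0) [ray(-1,0) blocked at (2,2)]
  WQ@(5,4): attacks (5,5) (5,3) (5,2) (5,1) (5,0) (4,4) (3,4) (4,5) (4,3) (3,2) (2,1) (1,0) [ray(-1,0) blocked at (3,4)]
W attacks (2,2): yes

Answer: yes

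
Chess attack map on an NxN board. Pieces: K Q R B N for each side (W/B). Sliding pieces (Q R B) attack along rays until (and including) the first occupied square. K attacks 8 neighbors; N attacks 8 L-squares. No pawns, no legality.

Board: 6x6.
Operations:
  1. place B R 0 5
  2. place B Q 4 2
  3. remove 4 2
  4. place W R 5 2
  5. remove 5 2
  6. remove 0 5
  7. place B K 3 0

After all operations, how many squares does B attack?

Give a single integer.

Op 1: place BR@(0,5)
Op 2: place BQ@(4,2)
Op 3: remove (4,2)
Op 4: place WR@(5,2)
Op 5: remove (5,2)
Op 6: remove (0,5)
Op 7: place BK@(3,0)
Per-piece attacks for B:
  BK@(3,0): attacks (3,1) (4,0) (2,0) (4,1) (2,1)
Union (5 distinct): (2,0) (2,1) (3,1) (4,0) (4,1)

Answer: 5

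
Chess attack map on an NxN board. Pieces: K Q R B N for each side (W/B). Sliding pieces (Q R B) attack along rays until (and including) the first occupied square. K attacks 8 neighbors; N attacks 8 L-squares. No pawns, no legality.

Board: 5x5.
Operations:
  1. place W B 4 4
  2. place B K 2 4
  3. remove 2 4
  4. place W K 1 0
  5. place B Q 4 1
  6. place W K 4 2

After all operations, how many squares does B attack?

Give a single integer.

Op 1: place WB@(4,4)
Op 2: place BK@(2,4)
Op 3: remove (2,4)
Op 4: place WK@(1,0)
Op 5: place BQ@(4,1)
Op 6: place WK@(4,2)
Per-piece attacks for B:
  BQ@(4,1): attacks (4,2) (4,0) (3,1) (2,1) (1,1) (0,1) (3,2) (2,3) (1,4) (3,0) [ray(0,1) blocked at (4,2)]
Union (10 distinct): (0,1) (1,1) (1,4) (2,1) (2,3) (3,0) (3,1) (3,2) (4,0) (4,2)

Answer: 10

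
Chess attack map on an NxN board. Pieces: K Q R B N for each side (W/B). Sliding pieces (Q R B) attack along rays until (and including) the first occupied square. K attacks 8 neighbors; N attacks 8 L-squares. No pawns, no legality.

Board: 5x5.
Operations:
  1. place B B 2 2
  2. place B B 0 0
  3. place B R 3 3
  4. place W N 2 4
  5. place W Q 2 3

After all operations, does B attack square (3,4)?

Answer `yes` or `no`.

Answer: yes

Derivation:
Op 1: place BB@(2,2)
Op 2: place BB@(0,0)
Op 3: place BR@(3,3)
Op 4: place WN@(2,4)
Op 5: place WQ@(2,3)
Per-piece attacks for B:
  BB@(0,0): attacks (1,1) (2,2) [ray(1,1) blocked at (2,2)]
  BB@(2,2): attacks (3,3) (3,1) (4,0) (1,3) (0,4) (1,1) (0,0) [ray(1,1) blocked at (3,3); ray(-1,-1) blocked at (0,0)]
  BR@(3,3): attacks (3,4) (3,2) (3,1) (3,0) (4,3) (2,3) [ray(-1,0) blocked at (2,3)]
B attacks (3,4): yes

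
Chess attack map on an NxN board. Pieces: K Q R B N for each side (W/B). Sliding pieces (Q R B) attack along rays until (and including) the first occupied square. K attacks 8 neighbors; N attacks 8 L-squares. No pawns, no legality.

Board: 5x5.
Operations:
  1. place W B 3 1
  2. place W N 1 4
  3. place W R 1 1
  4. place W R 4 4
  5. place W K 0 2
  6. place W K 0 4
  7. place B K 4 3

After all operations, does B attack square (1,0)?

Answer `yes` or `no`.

Op 1: place WB@(3,1)
Op 2: place WN@(1,4)
Op 3: place WR@(1,1)
Op 4: place WR@(4,4)
Op 5: place WK@(0,2)
Op 6: place WK@(0,4)
Op 7: place BK@(4,3)
Per-piece attacks for B:
  BK@(4,3): attacks (4,4) (4,2) (3,3) (3,4) (3,2)
B attacks (1,0): no

Answer: no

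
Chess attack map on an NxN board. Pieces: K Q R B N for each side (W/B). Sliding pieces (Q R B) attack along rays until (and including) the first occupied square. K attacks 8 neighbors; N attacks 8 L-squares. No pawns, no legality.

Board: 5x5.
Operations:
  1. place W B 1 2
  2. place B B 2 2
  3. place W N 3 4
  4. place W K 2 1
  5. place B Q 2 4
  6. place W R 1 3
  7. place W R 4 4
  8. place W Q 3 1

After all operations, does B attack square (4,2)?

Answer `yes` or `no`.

Answer: yes

Derivation:
Op 1: place WB@(1,2)
Op 2: place BB@(2,2)
Op 3: place WN@(3,4)
Op 4: place WK@(2,1)
Op 5: place BQ@(2,4)
Op 6: place WR@(1,3)
Op 7: place WR@(4,4)
Op 8: place WQ@(3,1)
Per-piece attacks for B:
  BB@(2,2): attacks (3,3) (4,4) (3,1) (1,3) (1,1) (0,0) [ray(1,1) blocked at (4,4); ray(1,-1) blocked at (3,1); ray(-1,1) blocked at (1,3)]
  BQ@(2,4): attacks (2,3) (2,2) (3,4) (1,4) (0,4) (3,3) (4,2) (1,3) [ray(0,-1) blocked at (2,2); ray(1,0) blocked at (3,4); ray(-1,-1) blocked at (1,3)]
B attacks (4,2): yes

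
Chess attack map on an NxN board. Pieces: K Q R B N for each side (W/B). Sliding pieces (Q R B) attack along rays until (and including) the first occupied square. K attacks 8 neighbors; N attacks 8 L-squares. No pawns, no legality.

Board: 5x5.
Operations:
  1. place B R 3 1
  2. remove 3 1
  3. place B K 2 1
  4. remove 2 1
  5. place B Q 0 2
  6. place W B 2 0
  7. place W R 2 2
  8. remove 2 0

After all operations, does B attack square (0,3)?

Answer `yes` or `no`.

Answer: yes

Derivation:
Op 1: place BR@(3,1)
Op 2: remove (3,1)
Op 3: place BK@(2,1)
Op 4: remove (2,1)
Op 5: place BQ@(0,2)
Op 6: place WB@(2,0)
Op 7: place WR@(2,2)
Op 8: remove (2,0)
Per-piece attacks for B:
  BQ@(0,2): attacks (0,3) (0,4) (0,1) (0,0) (1,2) (2,2) (1,3) (2,4) (1,1) (2,0) [ray(1,0) blocked at (2,2)]
B attacks (0,3): yes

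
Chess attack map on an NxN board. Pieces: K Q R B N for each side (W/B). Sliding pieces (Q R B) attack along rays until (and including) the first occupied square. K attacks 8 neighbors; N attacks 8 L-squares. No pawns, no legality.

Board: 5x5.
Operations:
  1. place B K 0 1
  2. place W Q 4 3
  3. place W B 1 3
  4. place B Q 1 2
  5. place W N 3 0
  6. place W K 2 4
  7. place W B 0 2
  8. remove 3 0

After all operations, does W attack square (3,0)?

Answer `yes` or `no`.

Op 1: place BK@(0,1)
Op 2: place WQ@(4,3)
Op 3: place WB@(1,3)
Op 4: place BQ@(1,2)
Op 5: place WN@(3,0)
Op 6: place WK@(2,4)
Op 7: place WB@(0,2)
Op 8: remove (3,0)
Per-piece attacks for W:
  WB@(0,2): attacks (1,3) (1,1) (2,0) [ray(1,1) blocked at (1,3)]
  WB@(1,3): attacks (2,4) (2,2) (3,1) (4,0) (0,4) (0,2) [ray(1,1) blocked at (2,4); ray(-1,-1) blocked at (0,2)]
  WK@(2,4): attacks (2,3) (3,4) (1,4) (3,3) (1,3)
  WQ@(4,3): attacks (4,4) (4,2) (4,1) (4,0) (3,3) (2,3) (1,3) (3,4) (3,2) (2,1) (1,0) [ray(-1,0) blocked at (1,3)]
W attacks (3,0): no

Answer: no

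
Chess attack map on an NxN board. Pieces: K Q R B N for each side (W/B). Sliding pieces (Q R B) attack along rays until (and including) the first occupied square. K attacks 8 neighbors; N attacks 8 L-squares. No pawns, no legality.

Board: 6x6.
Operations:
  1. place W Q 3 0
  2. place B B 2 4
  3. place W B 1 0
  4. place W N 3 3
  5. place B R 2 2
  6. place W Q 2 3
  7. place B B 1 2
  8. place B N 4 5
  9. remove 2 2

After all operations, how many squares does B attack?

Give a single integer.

Op 1: place WQ@(3,0)
Op 2: place BB@(2,4)
Op 3: place WB@(1,0)
Op 4: place WN@(3,3)
Op 5: place BR@(2,2)
Op 6: place WQ@(2,3)
Op 7: place BB@(1,2)
Op 8: place BN@(4,5)
Op 9: remove (2,2)
Per-piece attacks for B:
  BB@(1,2): attacks (2,3) (2,1) (3,0) (0,3) (0,1) [ray(1,1) blocked at (2,3); ray(1,-1) blocked at (3,0)]
  BB@(2,4): attacks (3,5) (3,3) (1,5) (1,3) (0,2) [ray(1,-1) blocked at (3,3)]
  BN@(4,5): attacks (5,3) (3,3) (2,4)
Union (12 distinct): (0,1) (0,2) (0,3) (1,3) (1,5) (2,1) (2,3) (2,4) (3,0) (3,3) (3,5) (5,3)

Answer: 12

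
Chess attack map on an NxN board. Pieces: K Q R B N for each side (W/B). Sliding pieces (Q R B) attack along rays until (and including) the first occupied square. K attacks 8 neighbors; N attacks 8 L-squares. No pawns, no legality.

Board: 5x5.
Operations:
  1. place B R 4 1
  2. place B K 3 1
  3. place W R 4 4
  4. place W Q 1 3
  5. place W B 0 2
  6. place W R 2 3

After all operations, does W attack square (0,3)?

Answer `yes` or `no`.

Answer: yes

Derivation:
Op 1: place BR@(4,1)
Op 2: place BK@(3,1)
Op 3: place WR@(4,4)
Op 4: place WQ@(1,3)
Op 5: place WB@(0,2)
Op 6: place WR@(2,3)
Per-piece attacks for W:
  WB@(0,2): attacks (1,3) (1,1) (2,0) [ray(1,1) blocked at (1,3)]
  WQ@(1,3): attacks (1,4) (1,2) (1,1) (1,0) (2,3) (0,3) (2,4) (2,2) (3,1) (0,4) (0,2) [ray(1,0) blocked at (2,3); ray(1,-1) blocked at (3,1); ray(-1,-1) blocked at (0,2)]
  WR@(2,3): attacks (2,4) (2,2) (2,1) (2,0) (3,3) (4,3) (1,3) [ray(-1,0) blocked at (1,3)]
  WR@(4,4): attacks (4,3) (4,2) (4,1) (3,4) (2,4) (1,4) (0,4) [ray(0,-1) blocked at (4,1)]
W attacks (0,3): yes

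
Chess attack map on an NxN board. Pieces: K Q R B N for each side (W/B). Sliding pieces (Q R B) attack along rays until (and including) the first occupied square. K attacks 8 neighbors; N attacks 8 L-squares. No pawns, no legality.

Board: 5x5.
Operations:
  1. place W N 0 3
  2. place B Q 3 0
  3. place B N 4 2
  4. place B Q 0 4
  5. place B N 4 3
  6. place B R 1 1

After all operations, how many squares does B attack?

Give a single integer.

Answer: 20

Derivation:
Op 1: place WN@(0,3)
Op 2: place BQ@(3,0)
Op 3: place BN@(4,2)
Op 4: place BQ@(0,4)
Op 5: place BN@(4,3)
Op 6: place BR@(1,1)
Per-piece attacks for B:
  BQ@(0,4): attacks (0,3) (1,4) (2,4) (3,4) (4,4) (1,3) (2,2) (3,1) (4,0) [ray(0,-1) blocked at (0,3)]
  BR@(1,1): attacks (1,2) (1,3) (1,4) (1,0) (2,1) (3,1) (4,1) (0,1)
  BQ@(3,0): attacks (3,1) (3,2) (3,3) (3,4) (4,0) (2,0) (1,0) (0,0) (4,1) (2,1) (1,2) (0,3) [ray(-1,1) blocked at (0,3)]
  BN@(4,2): attacks (3,4) (2,3) (3,0) (2,1)
  BN@(4,3): attacks (2,4) (3,1) (2,2)
Union (20 distinct): (0,0) (0,1) (0,3) (1,0) (1,2) (1,3) (1,4) (2,0) (2,1) (2,2) (2,3) (2,4) (3,0) (3,1) (3,2) (3,3) (3,4) (4,0) (4,1) (4,4)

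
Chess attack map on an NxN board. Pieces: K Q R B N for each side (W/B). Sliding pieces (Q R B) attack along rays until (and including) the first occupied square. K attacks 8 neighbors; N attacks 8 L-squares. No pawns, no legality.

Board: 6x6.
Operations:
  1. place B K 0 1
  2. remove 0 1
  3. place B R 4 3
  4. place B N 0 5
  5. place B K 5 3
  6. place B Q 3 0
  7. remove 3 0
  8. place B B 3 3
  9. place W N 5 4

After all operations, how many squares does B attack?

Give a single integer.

Answer: 18

Derivation:
Op 1: place BK@(0,1)
Op 2: remove (0,1)
Op 3: place BR@(4,3)
Op 4: place BN@(0,5)
Op 5: place BK@(5,3)
Op 6: place BQ@(3,0)
Op 7: remove (3,0)
Op 8: place BB@(3,3)
Op 9: place WN@(5,4)
Per-piece attacks for B:
  BN@(0,5): attacks (1,3) (2,4)
  BB@(3,3): attacks (4,4) (5,5) (4,2) (5,1) (2,4) (1,5) (2,2) (1,1) (0,0)
  BR@(4,3): attacks (4,4) (4,5) (4,2) (4,1) (4,0) (5,3) (3,3) [ray(1,0) blocked at (5,3); ray(-1,0) blocked at (3,3)]
  BK@(5,3): attacks (5,4) (5,2) (4,3) (4,4) (4,2)
Union (18 distinct): (0,0) (1,1) (1,3) (1,5) (2,2) (2,4) (3,3) (4,0) (4,1) (4,2) (4,3) (4,4) (4,5) (5,1) (5,2) (5,3) (5,4) (5,5)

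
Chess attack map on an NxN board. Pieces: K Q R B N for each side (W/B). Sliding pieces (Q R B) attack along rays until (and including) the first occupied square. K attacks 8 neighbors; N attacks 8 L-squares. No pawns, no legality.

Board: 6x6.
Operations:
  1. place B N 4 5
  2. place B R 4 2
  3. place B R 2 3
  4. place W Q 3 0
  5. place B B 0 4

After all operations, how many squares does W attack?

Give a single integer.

Op 1: place BN@(4,5)
Op 2: place BR@(4,2)
Op 3: place BR@(2,3)
Op 4: place WQ@(3,0)
Op 5: place BB@(0,4)
Per-piece attacks for W:
  WQ@(3,0): attacks (3,1) (3,2) (3,3) (3,4) (3,5) (4,0) (5,0) (2,0) (1,0) (0,0) (4,1) (5,2) (2,1) (1,2) (0,3)
Union (15 distinct): (0,0) (0,3) (1,0) (1,2) (2,0) (2,1) (3,1) (3,2) (3,3) (3,4) (3,5) (4,0) (4,1) (5,0) (5,2)

Answer: 15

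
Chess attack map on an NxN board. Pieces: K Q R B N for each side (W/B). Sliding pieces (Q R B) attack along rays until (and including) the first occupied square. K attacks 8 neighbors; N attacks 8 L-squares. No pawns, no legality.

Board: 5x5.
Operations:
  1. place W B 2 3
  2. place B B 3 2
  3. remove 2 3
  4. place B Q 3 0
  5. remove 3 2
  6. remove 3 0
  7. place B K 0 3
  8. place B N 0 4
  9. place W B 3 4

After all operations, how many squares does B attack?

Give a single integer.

Op 1: place WB@(2,3)
Op 2: place BB@(3,2)
Op 3: remove (2,3)
Op 4: place BQ@(3,0)
Op 5: remove (3,2)
Op 6: remove (3,0)
Op 7: place BK@(0,3)
Op 8: place BN@(0,4)
Op 9: place WB@(3,4)
Per-piece attacks for B:
  BK@(0,3): attacks (0,4) (0,2) (1,3) (1,4) (1,2)
  BN@(0,4): attacks (1,2) (2,3)
Union (6 distinct): (0,2) (0,4) (1,2) (1,3) (1,4) (2,3)

Answer: 6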